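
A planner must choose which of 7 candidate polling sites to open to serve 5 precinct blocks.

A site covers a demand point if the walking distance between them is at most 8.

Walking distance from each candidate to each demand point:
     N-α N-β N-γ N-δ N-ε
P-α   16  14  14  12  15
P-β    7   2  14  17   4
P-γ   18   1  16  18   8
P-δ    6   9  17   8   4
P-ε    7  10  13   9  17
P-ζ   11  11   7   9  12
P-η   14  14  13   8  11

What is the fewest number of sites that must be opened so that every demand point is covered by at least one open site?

3

Coverage sets (demand points within 8 of each site):
  P-α: {}
  P-β: {N-α, N-β, N-ε}
  P-γ: {N-β, N-ε}
  P-δ: {N-α, N-δ, N-ε}
  P-ε: {N-α}
  P-ζ: {N-γ}
  P-η: {N-δ}
No 2 sites suffice: every size-2 union leaves at least one demand point uncovered.
But {P-β, P-δ, P-ζ} covers everything, so the minimum is 3.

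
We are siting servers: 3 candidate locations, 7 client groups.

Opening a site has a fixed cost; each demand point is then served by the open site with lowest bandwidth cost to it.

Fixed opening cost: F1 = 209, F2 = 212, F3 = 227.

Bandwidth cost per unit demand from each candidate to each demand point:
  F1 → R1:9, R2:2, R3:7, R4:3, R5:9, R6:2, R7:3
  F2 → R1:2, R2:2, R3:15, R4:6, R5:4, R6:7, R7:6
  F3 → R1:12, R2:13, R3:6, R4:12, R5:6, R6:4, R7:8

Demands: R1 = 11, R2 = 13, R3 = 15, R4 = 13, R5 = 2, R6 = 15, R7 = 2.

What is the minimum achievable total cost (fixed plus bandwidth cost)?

532

Open {F1}: assign each demand point to its cheapest open site.
  R1→F1 11×9=99, R2→F1 13×2=26, R3→F1 15×7=105, R4→F1 13×3=39, R5→F1 2×9=18, R6→F1 15×2=30, R7→F1 2×3=6
  bandwidth cost 323, fixed 209 → total 532.
Compare {F1, F2}: bandwidth cost 236 + fixed 421 = 657.
Compare {F2}: bandwidth cost 476 + fixed 212 = 688.
Compare {F2, F3}: bandwidth cost 296 + fixed 439 = 735.
All other subsets cost ≥ 657. Minimum total cost: 532.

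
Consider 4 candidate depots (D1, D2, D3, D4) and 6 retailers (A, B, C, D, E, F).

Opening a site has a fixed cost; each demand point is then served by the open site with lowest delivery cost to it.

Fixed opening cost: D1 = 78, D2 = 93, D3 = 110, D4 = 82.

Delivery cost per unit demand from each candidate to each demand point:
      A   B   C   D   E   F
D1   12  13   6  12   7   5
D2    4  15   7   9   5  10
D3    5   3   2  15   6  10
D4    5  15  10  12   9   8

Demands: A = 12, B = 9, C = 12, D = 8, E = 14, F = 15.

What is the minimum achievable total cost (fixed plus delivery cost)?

Open {D1, D3}: assign each demand point to its cheapest open site.
  A→D3 12×5=60, B→D3 9×3=27, C→D3 12×2=24, D→D1 8×12=96, E→D3 14×6=84, F→D1 15×5=75
  delivery cost 366, fixed 188 → total 554.
Compare {D3}: delivery cost 465 + fixed 110 = 575.
Compare {D2, D3}: delivery cost 391 + fixed 203 = 594.
Compare {D1, D2, D3}: delivery cost 316 + fixed 281 = 597.
All other subsets cost ≥ 575. Minimum total cost: 554.

554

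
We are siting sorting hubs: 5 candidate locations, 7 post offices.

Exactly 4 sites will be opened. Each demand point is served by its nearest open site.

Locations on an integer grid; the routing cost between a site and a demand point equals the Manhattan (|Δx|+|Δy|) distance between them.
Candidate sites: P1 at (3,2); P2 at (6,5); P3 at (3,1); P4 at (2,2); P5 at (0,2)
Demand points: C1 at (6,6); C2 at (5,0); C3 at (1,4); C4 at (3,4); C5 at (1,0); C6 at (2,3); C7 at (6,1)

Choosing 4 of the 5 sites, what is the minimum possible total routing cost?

16

Open {P1, P2, P3, P4}.
  C1→P2 1, C2→P3 3, C3→P4 3, C4→P1 2, C5→P3 3, C6→P4 1, C7→P3 3  ⇒ total 16.
Compare {P1, P2, P3, P5}: total 17.
Compare {P2, P3, P4, P5}: total 17.
No size-4 selection does better; minimum is 16.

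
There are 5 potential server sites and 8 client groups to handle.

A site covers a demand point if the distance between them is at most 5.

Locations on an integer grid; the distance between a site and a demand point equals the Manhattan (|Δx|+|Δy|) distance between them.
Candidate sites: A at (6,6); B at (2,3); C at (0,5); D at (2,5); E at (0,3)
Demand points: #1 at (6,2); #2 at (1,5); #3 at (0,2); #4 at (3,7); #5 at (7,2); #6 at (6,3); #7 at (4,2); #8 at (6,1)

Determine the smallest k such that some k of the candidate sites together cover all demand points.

Coverage sets (demand points within 5 of each site):
  A: {#1, #4, #5, #6, #8}
  B: {#1, #2, #3, #4, #6, #7}
  C: {#2, #3, #4}
  D: {#2, #3, #4, #7}
  E: {#2, #3, #7}
No single site covers all 8 demand points.
But {A, B} covers everything, so the minimum is 2.

2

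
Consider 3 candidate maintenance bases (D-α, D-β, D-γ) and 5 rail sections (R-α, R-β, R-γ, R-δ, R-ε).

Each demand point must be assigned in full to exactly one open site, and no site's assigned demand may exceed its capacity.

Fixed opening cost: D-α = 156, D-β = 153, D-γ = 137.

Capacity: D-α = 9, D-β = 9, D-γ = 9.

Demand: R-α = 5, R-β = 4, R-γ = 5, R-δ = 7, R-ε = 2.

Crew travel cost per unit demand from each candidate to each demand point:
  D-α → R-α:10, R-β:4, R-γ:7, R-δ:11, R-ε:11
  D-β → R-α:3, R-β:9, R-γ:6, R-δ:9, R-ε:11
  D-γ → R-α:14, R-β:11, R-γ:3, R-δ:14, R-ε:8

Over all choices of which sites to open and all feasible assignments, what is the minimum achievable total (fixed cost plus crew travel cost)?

605

Open {D-α, D-β, D-γ}; cheapest assignment that respects the capacities:
  D-α (cap 9, load 7): R-δ — cost 7×11 = 77
  D-β (cap 9, load 9): R-α, R-β — cost 5×3 + 4×9 = 51
  D-γ (cap 9, load 7): R-γ, R-ε — cost 5×3 + 2×8 = 31
  Shipping 159, fixed 446 → total 605.
  Any other capacity-feasible assignment to {D-α, D-β, D-γ} ships for at least 159.
Total demand is 23 and no other set of sites has combined capacity ≥ 23, so {D-α, D-β, D-γ} is the only feasible choice of open sites. Minimum: 605.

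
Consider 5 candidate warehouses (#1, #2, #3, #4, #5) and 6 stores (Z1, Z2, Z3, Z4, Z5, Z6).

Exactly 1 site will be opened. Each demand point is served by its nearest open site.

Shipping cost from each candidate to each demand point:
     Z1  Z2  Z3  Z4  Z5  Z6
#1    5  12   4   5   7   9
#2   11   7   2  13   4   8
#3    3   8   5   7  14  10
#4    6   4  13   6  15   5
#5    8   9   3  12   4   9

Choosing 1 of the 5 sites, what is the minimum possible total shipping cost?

42

Open {#1}.
  Z1→#1 5, Z2→#1 12, Z3→#1 4, Z4→#1 5, Z5→#1 7, Z6→#1 9  ⇒ total 42.
Compare {#2}: total 45.
Compare {#5}: total 45.
No size-1 selection does better; minimum is 42.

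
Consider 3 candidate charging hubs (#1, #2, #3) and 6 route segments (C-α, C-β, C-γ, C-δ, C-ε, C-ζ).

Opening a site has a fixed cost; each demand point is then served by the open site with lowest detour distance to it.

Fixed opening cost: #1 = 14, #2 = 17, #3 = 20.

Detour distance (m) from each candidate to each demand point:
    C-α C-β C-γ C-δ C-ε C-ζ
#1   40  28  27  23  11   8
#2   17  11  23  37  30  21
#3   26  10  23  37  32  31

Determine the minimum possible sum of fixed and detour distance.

Open {#1, #2}: assign each demand point to its cheapest open site.
  C-α→#2 17, C-β→#2 11, C-γ→#2 23, C-δ→#1 23, C-ε→#1 11, C-ζ→#1 8
  detour distance 93, fixed 31 → total 124.
Compare {#1, #3}: detour distance 101 + fixed 34 = 135.
Compare {#1, #2, #3}: detour distance 92 + fixed 51 = 143.
Compare {#1}: detour distance 137 + fixed 14 = 151.
All other subsets cost ≥ 135. Minimum total cost: 124.

124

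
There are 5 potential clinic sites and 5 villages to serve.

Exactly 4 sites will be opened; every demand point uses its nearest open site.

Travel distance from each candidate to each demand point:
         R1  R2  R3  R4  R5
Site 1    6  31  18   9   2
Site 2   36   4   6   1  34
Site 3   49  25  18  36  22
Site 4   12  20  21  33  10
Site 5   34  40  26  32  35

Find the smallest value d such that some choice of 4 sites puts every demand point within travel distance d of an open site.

6

Open {Site 1, Site 2, Site 3, Site 4}.
  Farthest demand point is R1 at travel distance 6 (to Site 1); all others are ≤ 6.
With {Site 1, Site 2, Site 3, Site 5} the worst case is 6.
With {Site 1, Site 2, Site 4, Site 5} the worst case is 6.
No size-4 selection achieves below 6.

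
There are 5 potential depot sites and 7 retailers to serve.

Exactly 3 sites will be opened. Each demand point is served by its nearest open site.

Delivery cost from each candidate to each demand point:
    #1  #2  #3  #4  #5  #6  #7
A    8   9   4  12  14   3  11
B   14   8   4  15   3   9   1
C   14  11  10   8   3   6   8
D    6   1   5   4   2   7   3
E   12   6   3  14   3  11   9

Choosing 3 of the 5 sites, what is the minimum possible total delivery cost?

21

Open {A, B, D}.
  #1→D 6, #2→D 1, #3→A 4, #4→D 4, #5→D 2, #6→A 3, #7→B 1  ⇒ total 21.
Compare {A, D, E}: total 22.
Compare {A, C, D}: total 23.
No size-3 selection does better; minimum is 21.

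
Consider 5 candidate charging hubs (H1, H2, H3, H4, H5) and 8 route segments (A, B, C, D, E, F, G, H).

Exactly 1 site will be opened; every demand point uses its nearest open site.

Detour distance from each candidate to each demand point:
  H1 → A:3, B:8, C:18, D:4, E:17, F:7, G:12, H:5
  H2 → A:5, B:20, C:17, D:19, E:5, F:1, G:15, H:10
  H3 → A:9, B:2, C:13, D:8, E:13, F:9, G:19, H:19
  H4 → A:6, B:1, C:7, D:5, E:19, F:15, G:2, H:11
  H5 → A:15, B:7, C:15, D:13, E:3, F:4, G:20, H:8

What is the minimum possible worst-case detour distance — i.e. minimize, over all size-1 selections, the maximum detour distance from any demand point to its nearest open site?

Open {H1}.
  Farthest demand point is C at detour distance 18 (to H1); all others are ≤ 18.
With {H3} the worst case is 19.
With {H4} the worst case is 19.
No size-1 selection achieves below 18.

18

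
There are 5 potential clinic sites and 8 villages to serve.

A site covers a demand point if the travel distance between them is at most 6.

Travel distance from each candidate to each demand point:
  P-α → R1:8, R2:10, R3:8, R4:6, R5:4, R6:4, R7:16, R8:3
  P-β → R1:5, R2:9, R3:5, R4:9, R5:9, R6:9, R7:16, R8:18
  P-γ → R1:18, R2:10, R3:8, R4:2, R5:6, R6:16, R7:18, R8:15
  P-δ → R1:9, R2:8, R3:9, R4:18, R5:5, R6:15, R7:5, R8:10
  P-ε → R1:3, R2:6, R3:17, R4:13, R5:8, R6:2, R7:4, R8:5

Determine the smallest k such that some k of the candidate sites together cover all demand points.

3

Coverage sets (demand points within 6 of each site):
  P-α: {R4, R5, R6, R8}
  P-β: {R1, R3}
  P-γ: {R4, R5}
  P-δ: {R5, R7}
  P-ε: {R1, R2, R6, R7, R8}
No 2 sites suffice: every size-2 union leaves at least one demand point uncovered.
But {P-α, P-β, P-ε} covers everything, so the minimum is 3.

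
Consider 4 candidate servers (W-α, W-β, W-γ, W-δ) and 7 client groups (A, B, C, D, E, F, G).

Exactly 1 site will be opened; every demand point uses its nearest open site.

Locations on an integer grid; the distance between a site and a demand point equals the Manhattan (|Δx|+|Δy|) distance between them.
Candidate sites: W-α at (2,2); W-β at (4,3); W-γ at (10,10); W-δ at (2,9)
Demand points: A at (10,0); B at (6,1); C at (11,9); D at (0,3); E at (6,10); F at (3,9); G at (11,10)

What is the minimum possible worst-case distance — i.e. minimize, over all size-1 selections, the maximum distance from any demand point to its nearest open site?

14

Open {W-β}.
  Farthest demand point is G at distance 14 (to W-β); all others are ≤ 14.
With {W-α} the worst case is 17.
With {W-γ} the worst case is 17.
No size-1 selection achieves below 14.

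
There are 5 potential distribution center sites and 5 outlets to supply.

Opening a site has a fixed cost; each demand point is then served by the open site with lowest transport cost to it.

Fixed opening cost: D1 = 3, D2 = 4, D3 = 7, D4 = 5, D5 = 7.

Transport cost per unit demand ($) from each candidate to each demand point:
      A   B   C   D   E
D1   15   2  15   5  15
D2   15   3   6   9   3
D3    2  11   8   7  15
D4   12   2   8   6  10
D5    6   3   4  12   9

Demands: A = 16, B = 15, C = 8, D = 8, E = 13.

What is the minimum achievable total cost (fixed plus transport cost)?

194

Open {D1, D2, D3, D5}: assign each demand point to its cheapest open site.
  A→D3 16×2=32, B→D1 15×2=30, C→D5 8×4=32, D→D1 8×5=40, E→D2 13×3=39
  transport cost 173, fixed 21 → total 194.
Compare {D1, D2, D3, D4, D5}: transport cost 173 + fixed 26 = 199.
Compare {D1, D2, D3}: transport cost 189 + fixed 14 = 203.
Compare {D2, D3, D4, D5}: transport cost 181 + fixed 23 = 204.
All other subsets cost ≥ 199. Minimum total cost: 194.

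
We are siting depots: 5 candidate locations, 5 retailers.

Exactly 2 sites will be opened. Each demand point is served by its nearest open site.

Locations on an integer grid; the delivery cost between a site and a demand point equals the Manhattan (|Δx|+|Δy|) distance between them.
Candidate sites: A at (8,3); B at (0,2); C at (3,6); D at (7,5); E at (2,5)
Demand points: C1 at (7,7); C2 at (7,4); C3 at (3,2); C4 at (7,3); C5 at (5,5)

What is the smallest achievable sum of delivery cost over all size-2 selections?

Open {B, D}.
  C1→D 2, C2→D 1, C3→B 3, C4→D 2, C5→D 2  ⇒ total 10.
Compare {C, D}: total 11.
Compare {D, E}: total 11.
No size-2 selection does better; minimum is 10.

10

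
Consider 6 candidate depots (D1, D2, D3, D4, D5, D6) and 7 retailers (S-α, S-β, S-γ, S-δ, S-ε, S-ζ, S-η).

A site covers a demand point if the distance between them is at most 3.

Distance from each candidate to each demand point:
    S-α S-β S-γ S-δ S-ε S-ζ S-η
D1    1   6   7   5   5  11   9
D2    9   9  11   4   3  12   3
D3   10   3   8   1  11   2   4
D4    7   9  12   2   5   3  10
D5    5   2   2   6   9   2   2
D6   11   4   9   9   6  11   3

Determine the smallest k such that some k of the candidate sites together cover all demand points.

4

Coverage sets (demand points within 3 of each site):
  D1: {S-α}
  D2: {S-ε, S-η}
  D3: {S-β, S-δ, S-ζ}
  D4: {S-δ, S-ζ}
  D5: {S-β, S-γ, S-ζ, S-η}
  D6: {S-η}
No 3 sites suffice: every size-3 union leaves at least one demand point uncovered.
But {D1, D2, D3, D5} covers everything, so the minimum is 4.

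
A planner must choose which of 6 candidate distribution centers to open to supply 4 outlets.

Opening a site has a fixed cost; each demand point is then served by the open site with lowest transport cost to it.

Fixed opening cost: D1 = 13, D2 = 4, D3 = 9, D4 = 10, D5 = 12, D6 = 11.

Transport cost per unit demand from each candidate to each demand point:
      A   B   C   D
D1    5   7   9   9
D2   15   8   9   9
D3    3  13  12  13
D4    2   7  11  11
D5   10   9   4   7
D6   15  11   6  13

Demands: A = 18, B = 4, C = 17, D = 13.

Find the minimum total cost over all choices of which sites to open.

245

Open {D4, D5}: assign each demand point to its cheapest open site.
  A→D4 18×2=36, B→D4 4×7=28, C→D5 17×4=68, D→D5 13×7=91
  transport cost 223, fixed 22 → total 245.
Compare {D2, D4, D5}: transport cost 223 + fixed 26 = 249.
Compare {D3, D4, D5}: transport cost 223 + fixed 31 = 254.
Compare {D4, D5, D6}: transport cost 223 + fixed 33 = 256.
All other subsets cost ≥ 249. Minimum total cost: 245.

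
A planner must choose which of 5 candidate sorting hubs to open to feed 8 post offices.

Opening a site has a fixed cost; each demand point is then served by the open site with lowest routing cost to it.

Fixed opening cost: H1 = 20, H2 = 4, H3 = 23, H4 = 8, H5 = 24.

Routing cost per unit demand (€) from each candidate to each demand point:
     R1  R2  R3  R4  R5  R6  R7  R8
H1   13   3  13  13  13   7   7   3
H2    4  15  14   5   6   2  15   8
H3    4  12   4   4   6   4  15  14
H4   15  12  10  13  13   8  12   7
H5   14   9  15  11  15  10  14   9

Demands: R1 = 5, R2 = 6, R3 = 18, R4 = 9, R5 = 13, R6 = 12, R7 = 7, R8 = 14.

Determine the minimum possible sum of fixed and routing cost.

386

Open {H1, H2, H3}: assign each demand point to its cheapest open site.
  R1→H2 5×4=20, R2→H1 6×3=18, R3→H3 18×4=72, R4→H3 9×4=36, R5→H2 13×6=78, R6→H2 12×2=24, R7→H1 7×7=49, R8→H1 14×3=42
  routing cost 339, fixed 47 → total 386.
Compare {H1, H2, H3, H4}: routing cost 339 + fixed 55 = 394.
Compare {H1, H3}: routing cost 363 + fixed 43 = 406.
Compare {H1, H2, H3, H5}: routing cost 339 + fixed 71 = 410.
All other subsets cost ≥ 394. Minimum total cost: 386.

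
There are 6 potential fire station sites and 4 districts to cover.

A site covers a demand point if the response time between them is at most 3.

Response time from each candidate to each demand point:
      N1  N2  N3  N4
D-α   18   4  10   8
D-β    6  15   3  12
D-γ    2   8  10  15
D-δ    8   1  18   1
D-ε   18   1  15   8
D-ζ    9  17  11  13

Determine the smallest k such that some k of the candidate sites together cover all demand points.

Coverage sets (demand points within 3 of each site):
  D-α: {}
  D-β: {N3}
  D-γ: {N1}
  D-δ: {N2, N4}
  D-ε: {N2}
  D-ζ: {}
No 2 sites suffice: every size-2 union leaves at least one demand point uncovered.
But {D-β, D-γ, D-δ} covers everything, so the minimum is 3.

3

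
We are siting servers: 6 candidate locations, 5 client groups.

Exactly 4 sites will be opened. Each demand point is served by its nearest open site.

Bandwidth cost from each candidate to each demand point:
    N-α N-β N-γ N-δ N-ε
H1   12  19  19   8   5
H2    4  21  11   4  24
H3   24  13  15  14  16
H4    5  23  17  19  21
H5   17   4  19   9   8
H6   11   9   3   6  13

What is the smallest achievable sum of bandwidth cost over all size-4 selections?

Open {H1, H2, H5, H6}.
  N-α→H2 4, N-β→H5 4, N-γ→H6 3, N-δ→H2 4, N-ε→H1 5  ⇒ total 20.
Compare {H1, H4, H5, H6}: total 23.
Compare {H2, H3, H5, H6}: total 23.
No size-4 selection does better; minimum is 20.

20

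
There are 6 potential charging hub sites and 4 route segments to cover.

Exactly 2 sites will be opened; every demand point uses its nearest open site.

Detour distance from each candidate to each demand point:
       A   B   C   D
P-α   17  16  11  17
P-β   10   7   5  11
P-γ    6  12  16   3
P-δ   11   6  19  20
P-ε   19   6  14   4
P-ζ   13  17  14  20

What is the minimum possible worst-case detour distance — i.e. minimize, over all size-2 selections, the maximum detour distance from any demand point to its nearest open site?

7

Open {P-β, P-γ}.
  Farthest demand point is B at detour distance 7 (to P-β); all others are ≤ 7.
With {P-β, P-ε} the worst case is 10.
With {P-α, P-β} the worst case is 11.
No size-2 selection achieves below 7.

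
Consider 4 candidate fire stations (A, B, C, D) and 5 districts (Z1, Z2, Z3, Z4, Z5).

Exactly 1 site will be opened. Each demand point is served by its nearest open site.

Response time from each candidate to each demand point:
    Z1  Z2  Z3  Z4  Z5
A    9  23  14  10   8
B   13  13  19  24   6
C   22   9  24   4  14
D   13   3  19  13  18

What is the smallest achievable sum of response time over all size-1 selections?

Open {A}.
  Z1→A 9, Z2→A 23, Z3→A 14, Z4→A 10, Z5→A 8  ⇒ total 64.
Compare {D}: total 66.
Compare {C}: total 73.
No size-1 selection does better; minimum is 64.

64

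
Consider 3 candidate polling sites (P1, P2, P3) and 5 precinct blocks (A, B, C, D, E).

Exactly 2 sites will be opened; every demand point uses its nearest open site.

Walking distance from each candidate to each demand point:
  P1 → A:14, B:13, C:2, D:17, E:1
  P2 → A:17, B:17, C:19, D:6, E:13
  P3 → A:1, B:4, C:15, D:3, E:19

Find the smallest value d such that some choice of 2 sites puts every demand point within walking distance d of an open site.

Open {P1, P3}.
  Farthest demand point is B at walking distance 4 (to P3); all others are ≤ 4.
With {P1, P2} the worst case is 14.
With {P2, P3} the worst case is 15.
No size-2 selection achieves below 4.

4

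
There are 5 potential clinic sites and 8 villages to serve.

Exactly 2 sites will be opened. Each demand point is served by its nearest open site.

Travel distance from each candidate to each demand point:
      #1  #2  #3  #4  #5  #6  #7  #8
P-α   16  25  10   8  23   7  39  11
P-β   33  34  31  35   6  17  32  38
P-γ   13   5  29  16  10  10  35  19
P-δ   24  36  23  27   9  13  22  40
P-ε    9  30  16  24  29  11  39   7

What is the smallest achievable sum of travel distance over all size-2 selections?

Open {P-α, P-γ}.
  #1→P-γ 13, #2→P-γ 5, #3→P-α 10, #4→P-α 8, #5→P-γ 10, #6→P-α 7, #7→P-γ 35, #8→P-α 11  ⇒ total 99.
Compare {P-α, P-δ}: total 108.
Compare {P-γ, P-ε}: total 108.
No size-2 selection does better; minimum is 99.

99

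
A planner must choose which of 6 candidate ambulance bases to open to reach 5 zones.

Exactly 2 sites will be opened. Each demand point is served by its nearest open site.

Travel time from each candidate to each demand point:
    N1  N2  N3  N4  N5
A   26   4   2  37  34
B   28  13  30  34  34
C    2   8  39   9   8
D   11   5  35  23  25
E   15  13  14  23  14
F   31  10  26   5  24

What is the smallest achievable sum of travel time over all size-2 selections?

25

Open {A, C}.
  N1→C 2, N2→A 4, N3→A 2, N4→C 9, N5→C 8  ⇒ total 25.
Compare {C, E}: total 41.
Compare {C, F}: total 49.
No size-2 selection does better; minimum is 25.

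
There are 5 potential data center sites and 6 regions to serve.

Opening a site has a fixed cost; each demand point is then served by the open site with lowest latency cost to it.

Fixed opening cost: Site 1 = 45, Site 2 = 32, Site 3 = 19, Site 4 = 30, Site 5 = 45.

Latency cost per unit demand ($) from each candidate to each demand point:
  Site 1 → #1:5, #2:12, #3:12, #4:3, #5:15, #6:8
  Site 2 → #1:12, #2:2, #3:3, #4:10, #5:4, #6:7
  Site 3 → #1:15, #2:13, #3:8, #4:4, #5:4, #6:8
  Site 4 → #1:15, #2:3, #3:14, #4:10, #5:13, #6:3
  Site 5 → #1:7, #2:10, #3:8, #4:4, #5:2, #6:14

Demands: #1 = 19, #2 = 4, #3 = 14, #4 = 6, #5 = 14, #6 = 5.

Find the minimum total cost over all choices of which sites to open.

331

Open {Site 1, Site 2}: assign each demand point to its cheapest open site.
  #1→Site 1 19×5=95, #2→Site 2 4×2=8, #3→Site 2 14×3=42, #4→Site 1 6×3=18, #5→Site 2 14×4=56, #6→Site 2 5×7=35
  latency cost 254, fixed 77 → total 331.
Compare {Site 1, Site 2, Site 4}: latency cost 234 + fixed 107 = 341.
Compare {Site 2, Site 5}: latency cost 270 + fixed 77 = 347.
Compare {Site 1, Site 2, Site 5}: latency cost 226 + fixed 122 = 348.
All other subsets cost ≥ 341. Minimum total cost: 331.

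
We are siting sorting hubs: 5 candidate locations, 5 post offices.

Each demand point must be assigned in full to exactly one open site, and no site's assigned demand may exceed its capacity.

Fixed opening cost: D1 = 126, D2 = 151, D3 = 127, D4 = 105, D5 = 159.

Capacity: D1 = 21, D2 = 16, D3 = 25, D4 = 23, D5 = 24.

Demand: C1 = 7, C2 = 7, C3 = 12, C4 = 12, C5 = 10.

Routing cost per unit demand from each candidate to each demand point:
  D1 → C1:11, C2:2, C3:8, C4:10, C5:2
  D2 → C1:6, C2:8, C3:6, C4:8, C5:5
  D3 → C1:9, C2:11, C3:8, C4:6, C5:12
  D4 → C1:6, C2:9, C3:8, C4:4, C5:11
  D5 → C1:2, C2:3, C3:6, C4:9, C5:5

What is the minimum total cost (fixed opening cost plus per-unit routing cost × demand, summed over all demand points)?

Open {D3, D5}; cheapest assignment that respects the capacities:
  D3 (cap 25, load 24): C3, C4 — cost 12×8 + 12×6 = 168
  D5 (cap 24, load 24): C1, C2, C5 — cost 7×2 + 7×3 + 10×5 = 85
  Shipping 253, fixed 286 → total 539.
  Any other capacity-feasible assignment to {D3, D5} ships for at least 253.
Compare {D1, D4, D5}: its best feasible assignment gives total 558.
Compare {D1, D2, D4}: its best feasible assignment gives total 578.
Every other set of open sites that can feasibly serve all demand totals ≥ 558 even under its best assignment. Minimum: 539.

539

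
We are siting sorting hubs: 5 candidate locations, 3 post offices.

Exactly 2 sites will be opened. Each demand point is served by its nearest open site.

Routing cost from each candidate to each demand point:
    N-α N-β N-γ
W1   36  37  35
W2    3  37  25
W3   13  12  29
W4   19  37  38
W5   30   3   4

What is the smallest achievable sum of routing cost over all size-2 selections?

Open {W2, W5}.
  N-α→W2 3, N-β→W5 3, N-γ→W5 4  ⇒ total 10.
Compare {W3, W5}: total 20.
Compare {W4, W5}: total 26.
No size-2 selection does better; minimum is 10.

10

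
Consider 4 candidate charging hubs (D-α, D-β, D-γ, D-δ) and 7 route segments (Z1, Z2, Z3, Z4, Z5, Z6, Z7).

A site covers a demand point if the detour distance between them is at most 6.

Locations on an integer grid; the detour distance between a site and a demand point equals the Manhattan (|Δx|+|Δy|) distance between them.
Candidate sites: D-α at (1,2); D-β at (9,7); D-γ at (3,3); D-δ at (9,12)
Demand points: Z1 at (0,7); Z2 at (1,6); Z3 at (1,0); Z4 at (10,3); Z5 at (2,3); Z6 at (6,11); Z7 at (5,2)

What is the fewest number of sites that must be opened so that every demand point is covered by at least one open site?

Coverage sets (demand points within 6 of each site):
  D-α: {Z1, Z2, Z3, Z5, Z7}
  D-β: {Z4}
  D-γ: {Z2, Z3, Z5, Z7}
  D-δ: {Z6}
No 2 sites suffice: every size-2 union leaves at least one demand point uncovered.
But {D-α, D-β, D-δ} covers everything, so the minimum is 3.

3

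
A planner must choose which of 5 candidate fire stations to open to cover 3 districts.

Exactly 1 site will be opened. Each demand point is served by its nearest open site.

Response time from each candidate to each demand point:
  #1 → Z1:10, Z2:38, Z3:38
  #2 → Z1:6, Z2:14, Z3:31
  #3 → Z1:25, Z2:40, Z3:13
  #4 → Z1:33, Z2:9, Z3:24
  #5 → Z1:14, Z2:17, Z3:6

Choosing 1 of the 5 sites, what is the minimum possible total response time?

37

Open {#5}.
  Z1→#5 14, Z2→#5 17, Z3→#5 6  ⇒ total 37.
Compare {#2}: total 51.
Compare {#4}: total 66.
No size-1 selection does better; minimum is 37.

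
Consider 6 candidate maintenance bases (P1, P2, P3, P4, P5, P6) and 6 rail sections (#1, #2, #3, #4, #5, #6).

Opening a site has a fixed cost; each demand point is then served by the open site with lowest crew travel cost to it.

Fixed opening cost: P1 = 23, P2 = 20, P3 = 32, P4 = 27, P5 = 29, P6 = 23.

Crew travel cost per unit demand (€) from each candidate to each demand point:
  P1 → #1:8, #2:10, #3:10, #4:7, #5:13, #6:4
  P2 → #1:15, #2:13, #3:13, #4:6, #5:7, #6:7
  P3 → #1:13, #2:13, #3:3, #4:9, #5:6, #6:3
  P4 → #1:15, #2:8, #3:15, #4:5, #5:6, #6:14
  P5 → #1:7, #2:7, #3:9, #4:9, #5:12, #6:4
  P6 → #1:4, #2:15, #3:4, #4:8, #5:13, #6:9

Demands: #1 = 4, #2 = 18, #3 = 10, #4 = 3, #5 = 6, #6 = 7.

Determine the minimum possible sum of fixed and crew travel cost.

329

Open {P3, P5}: assign each demand point to its cheapest open site.
  #1→P5 4×7=28, #2→P5 18×7=126, #3→P3 10×3=30, #4→P3 3×9=27, #5→P3 6×6=36, #6→P3 7×3=21
  crew travel cost 268, fixed 61 → total 329.
Compare {P3, P5, P6}: crew travel cost 253 + fixed 84 = 337.
Compare {P2, P3, P5}: crew travel cost 259 + fixed 81 = 340.
Compare {P4, P5, P6}: crew travel cost 261 + fixed 79 = 340.
All other subsets cost ≥ 337. Minimum total cost: 329.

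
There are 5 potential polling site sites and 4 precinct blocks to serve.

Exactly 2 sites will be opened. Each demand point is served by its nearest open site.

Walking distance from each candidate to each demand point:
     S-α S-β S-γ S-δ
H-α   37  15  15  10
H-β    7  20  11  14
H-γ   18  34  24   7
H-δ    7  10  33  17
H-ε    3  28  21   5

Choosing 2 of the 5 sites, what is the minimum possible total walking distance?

Open {H-α, H-ε}.
  S-α→H-ε 3, S-β→H-α 15, S-γ→H-α 15, S-δ→H-ε 5  ⇒ total 38.
Compare {H-β, H-ε}: total 39.
Compare {H-δ, H-ε}: total 39.
No size-2 selection does better; minimum is 38.

38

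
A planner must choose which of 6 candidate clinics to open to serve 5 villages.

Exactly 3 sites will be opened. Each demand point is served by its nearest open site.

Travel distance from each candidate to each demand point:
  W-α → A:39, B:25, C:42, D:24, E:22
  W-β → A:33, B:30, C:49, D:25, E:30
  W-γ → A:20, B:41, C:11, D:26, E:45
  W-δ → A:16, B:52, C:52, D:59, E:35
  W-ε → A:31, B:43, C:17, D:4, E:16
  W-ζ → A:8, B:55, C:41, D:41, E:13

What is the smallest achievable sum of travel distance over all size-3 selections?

Open {W-α, W-ε, W-ζ}.
  A→W-ζ 8, B→W-α 25, C→W-ε 17, D→W-ε 4, E→W-ζ 13  ⇒ total 67.
Compare {W-β, W-ε, W-ζ}: total 72.
Compare {W-α, W-γ, W-ε}: total 76.
No size-3 selection does better; minimum is 67.

67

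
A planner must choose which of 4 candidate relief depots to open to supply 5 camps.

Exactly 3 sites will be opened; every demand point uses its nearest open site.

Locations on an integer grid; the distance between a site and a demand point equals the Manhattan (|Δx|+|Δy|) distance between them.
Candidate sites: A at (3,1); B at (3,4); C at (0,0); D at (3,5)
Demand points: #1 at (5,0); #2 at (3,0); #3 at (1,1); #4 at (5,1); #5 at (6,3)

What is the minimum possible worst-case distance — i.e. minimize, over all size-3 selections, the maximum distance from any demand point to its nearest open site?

4

Open {A, B, C}.
  Farthest demand point is #5 at distance 4 (to B); all others are ≤ 4.
With {A, B, D} the worst case is 4.
With {A, C, D} the worst case is 5.
No size-3 selection achieves below 4.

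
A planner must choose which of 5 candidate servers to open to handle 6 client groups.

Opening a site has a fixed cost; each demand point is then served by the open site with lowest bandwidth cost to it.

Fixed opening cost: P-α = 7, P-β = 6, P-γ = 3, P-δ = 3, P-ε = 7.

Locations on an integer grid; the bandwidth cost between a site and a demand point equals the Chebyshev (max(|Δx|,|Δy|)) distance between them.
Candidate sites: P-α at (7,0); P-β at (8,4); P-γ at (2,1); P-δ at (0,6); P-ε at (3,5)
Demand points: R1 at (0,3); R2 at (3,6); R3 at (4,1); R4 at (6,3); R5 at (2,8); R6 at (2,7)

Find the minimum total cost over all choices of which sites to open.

21

Open {P-γ, P-δ}: assign each demand point to its cheapest open site.
  R1→P-γ 2, R2→P-δ 3, R3→P-γ 2, R4→P-γ 4, R5→P-δ 2, R6→P-δ 2
  bandwidth cost 15, fixed 6 → total 21.
Compare {P-ε}: bandwidth cost 16 + fixed 7 = 23.
Compare {P-γ, P-ε}: bandwidth cost 13 + fixed 10 = 23.
Compare {P-δ}: bandwidth cost 21 + fixed 3 = 24.
All other subsets cost ≥ 23. Minimum total cost: 21.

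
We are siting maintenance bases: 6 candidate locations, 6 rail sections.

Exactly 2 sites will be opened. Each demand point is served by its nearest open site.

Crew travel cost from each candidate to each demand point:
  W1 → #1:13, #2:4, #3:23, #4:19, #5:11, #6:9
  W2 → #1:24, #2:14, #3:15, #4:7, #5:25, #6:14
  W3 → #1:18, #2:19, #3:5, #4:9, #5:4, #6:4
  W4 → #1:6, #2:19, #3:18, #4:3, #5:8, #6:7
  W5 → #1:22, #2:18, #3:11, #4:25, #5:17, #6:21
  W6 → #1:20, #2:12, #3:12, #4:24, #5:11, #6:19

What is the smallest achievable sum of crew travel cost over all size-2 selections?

39

Open {W1, W3}.
  #1→W1 13, #2→W1 4, #3→W3 5, #4→W3 9, #5→W3 4, #6→W3 4  ⇒ total 39.
Compare {W3, W4}: total 41.
Compare {W1, W4}: total 46.
No size-2 selection does better; minimum is 39.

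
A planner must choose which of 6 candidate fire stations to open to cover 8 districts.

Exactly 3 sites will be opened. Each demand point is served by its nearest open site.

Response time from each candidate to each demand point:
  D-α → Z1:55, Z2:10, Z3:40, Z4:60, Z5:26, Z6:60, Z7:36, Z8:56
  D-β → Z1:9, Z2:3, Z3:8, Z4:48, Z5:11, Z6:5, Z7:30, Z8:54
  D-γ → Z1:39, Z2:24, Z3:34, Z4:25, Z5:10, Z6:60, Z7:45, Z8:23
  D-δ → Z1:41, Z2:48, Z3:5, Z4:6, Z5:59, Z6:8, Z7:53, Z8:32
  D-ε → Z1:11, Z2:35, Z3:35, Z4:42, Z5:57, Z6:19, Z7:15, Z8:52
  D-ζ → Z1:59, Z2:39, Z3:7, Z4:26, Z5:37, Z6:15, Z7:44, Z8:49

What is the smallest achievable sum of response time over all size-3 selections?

86

Open {D-β, D-δ, D-ε}.
  Z1→D-β 9, Z2→D-β 3, Z3→D-δ 5, Z4→D-δ 6, Z5→D-β 11, Z6→D-β 5, Z7→D-ε 15, Z8→D-δ 32  ⇒ total 86.
Compare {D-β, D-γ, D-δ}: total 91.
Compare {D-β, D-γ, D-ε}: total 98.
No size-3 selection does better; minimum is 86.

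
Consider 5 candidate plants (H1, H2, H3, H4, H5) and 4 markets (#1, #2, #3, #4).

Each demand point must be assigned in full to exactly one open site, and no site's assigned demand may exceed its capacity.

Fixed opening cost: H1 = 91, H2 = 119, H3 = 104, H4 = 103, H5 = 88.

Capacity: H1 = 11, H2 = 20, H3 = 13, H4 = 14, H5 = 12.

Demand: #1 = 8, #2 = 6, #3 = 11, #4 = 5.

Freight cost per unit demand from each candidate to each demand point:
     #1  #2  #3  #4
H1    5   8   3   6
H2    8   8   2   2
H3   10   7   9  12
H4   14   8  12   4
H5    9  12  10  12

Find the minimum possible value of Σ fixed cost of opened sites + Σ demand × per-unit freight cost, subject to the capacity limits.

365

Open {H1, H2}; cheapest assignment that respects the capacities:
  H1 (cap 11, load 11): #3 — cost 11×3 = 33
  H2 (cap 20, load 19): #1, #2, #4 — cost 8×8 + 6×8 + 5×2 = 122
  Shipping 155, fixed 210 → total 365.
  Any other capacity-feasible assignment to {H1, H2} ships for at least 155.
Compare {H2, H4}: its best feasible assignment gives total 376.
Compare {H2, H3}: its best feasible assignment gives total 411.
Every other set of open sites that can feasibly serve all demand totals ≥ 376 even under its best assignment. Minimum: 365.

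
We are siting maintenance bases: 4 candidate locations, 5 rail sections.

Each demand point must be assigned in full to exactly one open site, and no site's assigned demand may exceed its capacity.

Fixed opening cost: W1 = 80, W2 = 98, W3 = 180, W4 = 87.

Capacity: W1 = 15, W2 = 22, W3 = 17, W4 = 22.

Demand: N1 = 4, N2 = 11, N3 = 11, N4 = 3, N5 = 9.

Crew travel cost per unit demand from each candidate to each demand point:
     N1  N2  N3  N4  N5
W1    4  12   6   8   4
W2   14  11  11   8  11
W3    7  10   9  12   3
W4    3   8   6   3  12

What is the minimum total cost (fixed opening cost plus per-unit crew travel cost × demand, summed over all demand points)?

Open {W2, W4}; cheapest assignment that respects the capacities:
  W2 (cap 22, load 20): N2, N5 — cost 11×11 + 9×11 = 220
  W4 (cap 22, load 18): N1, N3, N4 — cost 4×3 + 11×6 + 3×3 = 87
  Shipping 307, fixed 185 → total 492.
  Any other capacity-feasible assignment to {W2, W4} ships for at least 307.
Compare {W1, W2, W4}: its best feasible assignment gives total 495.
Compare {W3, W4}: its best feasible assignment gives total 512.
Every other set of open sites that can feasibly serve all demand totals ≥ 495 even under its best assignment. Minimum: 492.

492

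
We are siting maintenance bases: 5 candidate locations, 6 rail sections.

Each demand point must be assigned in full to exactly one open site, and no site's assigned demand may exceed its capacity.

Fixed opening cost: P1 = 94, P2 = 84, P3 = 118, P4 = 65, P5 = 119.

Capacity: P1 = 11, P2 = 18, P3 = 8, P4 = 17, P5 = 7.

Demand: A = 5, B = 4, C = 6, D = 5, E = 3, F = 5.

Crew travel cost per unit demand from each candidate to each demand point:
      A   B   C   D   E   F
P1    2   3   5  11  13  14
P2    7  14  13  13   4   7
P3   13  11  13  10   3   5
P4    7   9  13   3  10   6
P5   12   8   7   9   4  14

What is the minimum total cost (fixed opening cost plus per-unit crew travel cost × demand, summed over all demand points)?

Open {P1, P4}; cheapest assignment that respects the capacities:
  P1 (cap 11, load 11): A, C — cost 5×2 + 6×5 = 40
  P4 (cap 17, load 17): B, D, E, F — cost 4×9 + 5×3 + 3×10 + 5×6 = 111
  Shipping 151, fixed 159 → total 310.
  Any other capacity-feasible assignment to {P1, P4} ships for at least 151.
Compare {P2, P4}: its best feasible assignment gives total 355.
Compare {P1, P2}: its best feasible assignment gives total 367.
Every other set of open sites that can feasibly serve all demand totals ≥ 355 even under its best assignment. Minimum: 310.

310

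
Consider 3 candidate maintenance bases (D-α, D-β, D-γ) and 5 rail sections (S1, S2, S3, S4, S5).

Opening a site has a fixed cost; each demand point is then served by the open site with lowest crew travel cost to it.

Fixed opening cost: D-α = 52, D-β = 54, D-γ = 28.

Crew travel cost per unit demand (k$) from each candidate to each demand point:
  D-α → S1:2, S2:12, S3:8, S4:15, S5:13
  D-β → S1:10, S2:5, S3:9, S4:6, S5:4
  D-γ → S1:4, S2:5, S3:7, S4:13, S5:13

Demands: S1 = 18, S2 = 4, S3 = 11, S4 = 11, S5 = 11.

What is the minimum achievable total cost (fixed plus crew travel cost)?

Open {D-α, D-β}: assign each demand point to its cheapest open site.
  S1→D-α 18×2=36, S2→D-β 4×5=20, S3→D-α 11×8=88, S4→D-β 11×6=66, S5→D-β 11×4=44
  crew travel cost 254, fixed 106 → total 360.
Compare {D-β, D-γ}: crew travel cost 279 + fixed 82 = 361.
Compare {D-α, D-β, D-γ}: crew travel cost 243 + fixed 134 = 377.
Compare {D-β}: crew travel cost 409 + fixed 54 = 463.
All other subsets cost ≥ 361. Minimum total cost: 360.

360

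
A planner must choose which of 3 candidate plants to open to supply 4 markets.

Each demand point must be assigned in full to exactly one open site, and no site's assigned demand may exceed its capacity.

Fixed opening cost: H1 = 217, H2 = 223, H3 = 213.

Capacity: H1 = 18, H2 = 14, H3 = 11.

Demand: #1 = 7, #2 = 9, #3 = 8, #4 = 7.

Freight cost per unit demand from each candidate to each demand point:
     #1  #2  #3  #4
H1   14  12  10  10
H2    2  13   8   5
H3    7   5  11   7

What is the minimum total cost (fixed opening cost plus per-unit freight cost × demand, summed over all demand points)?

Open {H1, H2}; cheapest assignment that respects the capacities:
  H1 (cap 18, load 17): #2, #3 — cost 9×12 + 8×10 = 188
  H2 (cap 14, load 14): #1, #4 — cost 7×2 + 7×5 = 49
  Shipping 237, fixed 440 → total 677.
  Any other capacity-feasible assignment to {H1, H2} ships for at least 237.
Compare {H1, H2, H3}: its best feasible assignment gives total 827.
Every other set of open sites that can feasibly serve all demand totals ≥ 827 even under its best assignment. Minimum: 677.

677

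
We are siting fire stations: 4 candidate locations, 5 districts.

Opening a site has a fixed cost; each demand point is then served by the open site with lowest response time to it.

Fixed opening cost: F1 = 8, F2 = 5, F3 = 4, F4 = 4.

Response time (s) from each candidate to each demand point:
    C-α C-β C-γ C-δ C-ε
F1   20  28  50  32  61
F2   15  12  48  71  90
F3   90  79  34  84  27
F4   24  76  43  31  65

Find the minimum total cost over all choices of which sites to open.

132

Open {F2, F3, F4}: assign each demand point to its cheapest open site.
  C-α→F2 15, C-β→F2 12, C-γ→F3 34, C-δ→F4 31, C-ε→F3 27
  response time 119, fixed 13 → total 132.
Compare {F1, F2, F3}: response time 120 + fixed 17 = 137.
Compare {F1, F2, F3, F4}: response time 119 + fixed 21 = 140.
Compare {F1, F3}: response time 141 + fixed 12 = 153.
All other subsets cost ≥ 137. Minimum total cost: 132.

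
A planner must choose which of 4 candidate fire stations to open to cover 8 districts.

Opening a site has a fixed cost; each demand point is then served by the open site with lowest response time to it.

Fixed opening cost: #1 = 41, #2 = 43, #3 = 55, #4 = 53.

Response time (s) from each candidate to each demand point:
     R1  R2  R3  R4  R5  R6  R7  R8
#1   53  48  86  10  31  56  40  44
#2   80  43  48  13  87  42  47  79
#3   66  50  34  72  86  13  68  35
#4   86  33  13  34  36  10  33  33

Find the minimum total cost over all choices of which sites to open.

310

Open {#1, #4}: assign each demand point to its cheapest open site.
  R1→#1 53, R2→#4 33, R3→#4 13, R4→#1 10, R5→#1 31, R6→#4 10, R7→#4 33, R8→#4 33
  response time 216, fixed 94 → total 310.
Compare {#4}: response time 278 + fixed 53 = 331.
Compare {#2, #4}: response time 251 + fixed 96 = 347.
Compare {#1, #2, #4}: response time 216 + fixed 137 = 353.
All other subsets cost ≥ 331. Minimum total cost: 310.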